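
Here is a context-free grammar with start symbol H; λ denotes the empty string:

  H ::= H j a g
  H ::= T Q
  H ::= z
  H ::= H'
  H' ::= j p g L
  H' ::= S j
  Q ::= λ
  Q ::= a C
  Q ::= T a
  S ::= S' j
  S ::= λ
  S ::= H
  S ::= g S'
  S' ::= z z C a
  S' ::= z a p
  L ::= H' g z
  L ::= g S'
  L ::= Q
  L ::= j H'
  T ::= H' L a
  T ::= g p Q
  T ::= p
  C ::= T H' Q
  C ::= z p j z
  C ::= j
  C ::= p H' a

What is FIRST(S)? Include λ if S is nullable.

{ g, j, p, z, λ }

From S ::= S' j: add FIRST(S') = { z }.
S ::= λ contributes λ.
From S ::= H: add FIRST(H) = { g, j, p, z }.
S ::= g S' contributes {g}.
Union: FIRST(S) = { g, j, p, z, λ }.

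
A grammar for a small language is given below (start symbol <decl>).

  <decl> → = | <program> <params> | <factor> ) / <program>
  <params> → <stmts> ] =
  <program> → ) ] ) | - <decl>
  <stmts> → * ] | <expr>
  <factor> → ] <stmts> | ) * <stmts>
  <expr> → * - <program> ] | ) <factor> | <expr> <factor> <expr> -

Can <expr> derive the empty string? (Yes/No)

No

No nonterminal in this grammar is nullable.
No production of <expr> has an RHS whose symbols are all nullable, so <expr> is not nullable.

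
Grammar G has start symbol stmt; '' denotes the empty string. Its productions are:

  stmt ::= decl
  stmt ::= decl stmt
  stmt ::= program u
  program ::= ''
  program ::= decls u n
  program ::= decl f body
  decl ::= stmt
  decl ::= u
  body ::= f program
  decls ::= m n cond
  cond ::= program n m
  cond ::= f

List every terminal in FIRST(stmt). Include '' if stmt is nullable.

From stmt ::= decl: add FIRST(decl) = { m, u }.
From stmt ::= decl stmt: add FIRST(decl) = { m, u }.
From stmt ::= program u: program nullable, take FIRST(program) ∪ {u} = { m, u }.
Union: FIRST(stmt) = { m, u }.

{ m, u }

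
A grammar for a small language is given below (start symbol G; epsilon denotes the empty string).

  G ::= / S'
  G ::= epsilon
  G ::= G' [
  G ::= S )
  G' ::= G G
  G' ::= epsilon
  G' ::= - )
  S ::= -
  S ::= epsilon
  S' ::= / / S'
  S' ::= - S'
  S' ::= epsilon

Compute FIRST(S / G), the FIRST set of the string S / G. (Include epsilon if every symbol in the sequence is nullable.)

{ -, / }

Add FIRST(S)\{epsilon} = { - }; S is nullable, continue.
/ is a terminal; add {/} and stop.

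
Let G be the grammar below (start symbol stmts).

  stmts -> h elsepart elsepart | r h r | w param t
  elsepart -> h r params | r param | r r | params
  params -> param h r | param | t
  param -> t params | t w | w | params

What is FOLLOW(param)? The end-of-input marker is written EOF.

{ EOF, h, r, t, w }

In stmts -> w param t: add FIRST(t) = { t }.
In elsepart -> r param: param is at the end, add FOLLOW(elsepart) = { EOF, h, r, t, w }.
In params -> param h r: add FIRST(h r) = { h }.
In params -> param: param is at the end, add FOLLOW(params) = { EOF, h, r, t, w }.
Union: FOLLOW(param) = { EOF, h, r, t, w }.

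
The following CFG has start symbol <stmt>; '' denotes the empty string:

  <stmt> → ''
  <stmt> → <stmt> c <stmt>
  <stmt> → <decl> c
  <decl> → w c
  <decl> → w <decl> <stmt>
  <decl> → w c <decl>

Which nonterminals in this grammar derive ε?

{ <stmt> }

Directly nullable (have an ''-production): <stmt>.
No other nonterminal has a production whose RHS symbols are all nullable.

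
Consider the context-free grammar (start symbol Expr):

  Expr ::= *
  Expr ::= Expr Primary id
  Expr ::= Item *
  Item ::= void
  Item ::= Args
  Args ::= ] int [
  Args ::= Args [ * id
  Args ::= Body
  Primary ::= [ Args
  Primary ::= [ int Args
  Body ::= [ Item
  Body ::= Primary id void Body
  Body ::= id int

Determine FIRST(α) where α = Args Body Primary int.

{ [, ], id }

Add FIRST(Args) = { [, ], id }; Args is not nullable, stop.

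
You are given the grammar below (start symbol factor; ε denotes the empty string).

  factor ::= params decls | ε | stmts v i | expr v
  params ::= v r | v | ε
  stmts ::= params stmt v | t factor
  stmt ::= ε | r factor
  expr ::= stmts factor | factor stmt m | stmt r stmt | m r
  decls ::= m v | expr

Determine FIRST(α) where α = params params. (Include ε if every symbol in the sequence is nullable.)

{ v, ε }

Add FIRST(params)\{ε} = { v }; params is nullable, continue.
Add FIRST(params)\{ε} = { v }; params is nullable, continue.
Every symbol is nullable, so include ε.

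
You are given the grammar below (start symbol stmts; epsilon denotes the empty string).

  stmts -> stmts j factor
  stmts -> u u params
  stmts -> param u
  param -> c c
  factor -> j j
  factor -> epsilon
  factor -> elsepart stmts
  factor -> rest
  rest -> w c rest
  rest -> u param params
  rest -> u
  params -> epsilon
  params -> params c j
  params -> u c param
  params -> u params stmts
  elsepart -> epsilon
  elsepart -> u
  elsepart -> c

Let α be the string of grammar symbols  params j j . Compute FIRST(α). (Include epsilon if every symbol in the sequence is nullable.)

Add FIRST(params)\{epsilon} = { c, u }; params is nullable, continue.
j is a terminal; add {j} and stop.

{ c, j, u }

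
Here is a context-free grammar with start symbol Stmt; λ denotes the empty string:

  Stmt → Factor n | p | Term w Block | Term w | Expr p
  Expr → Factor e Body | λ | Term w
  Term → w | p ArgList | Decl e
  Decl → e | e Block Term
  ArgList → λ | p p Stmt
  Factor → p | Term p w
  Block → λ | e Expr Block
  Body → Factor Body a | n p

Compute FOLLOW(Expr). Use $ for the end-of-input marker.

In Stmt → Expr p: add FIRST(p) = { p }.
In Block → e Expr Block: add FIRST(Block)\{λ} = { e }.
  Since Block is nullable, also add FOLLOW(Block) = { $, e, p, w }.
Union: FOLLOW(Expr) = { $, e, p, w }.

{ $, e, p, w }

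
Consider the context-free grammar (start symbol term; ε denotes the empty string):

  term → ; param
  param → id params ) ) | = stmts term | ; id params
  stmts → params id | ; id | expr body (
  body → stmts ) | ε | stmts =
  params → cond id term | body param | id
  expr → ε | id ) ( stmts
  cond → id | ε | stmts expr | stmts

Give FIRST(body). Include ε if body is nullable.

{ (, ;, =, id, ε }

From body → stmts ): add FIRST(stmts) = { (, ;, =, id }.
body → ε contributes ε.
From body → stmts =: add FIRST(stmts) = { (, ;, =, id }.
Union: FIRST(body) = { (, ;, =, id, ε }.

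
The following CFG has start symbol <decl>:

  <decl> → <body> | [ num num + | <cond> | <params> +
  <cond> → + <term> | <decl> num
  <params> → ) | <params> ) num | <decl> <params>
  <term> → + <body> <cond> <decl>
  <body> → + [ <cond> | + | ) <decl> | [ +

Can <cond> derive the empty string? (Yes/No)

No nonterminal in this grammar is nullable.
No production of <cond> has an RHS whose symbols are all nullable, so <cond> is not nullable.

No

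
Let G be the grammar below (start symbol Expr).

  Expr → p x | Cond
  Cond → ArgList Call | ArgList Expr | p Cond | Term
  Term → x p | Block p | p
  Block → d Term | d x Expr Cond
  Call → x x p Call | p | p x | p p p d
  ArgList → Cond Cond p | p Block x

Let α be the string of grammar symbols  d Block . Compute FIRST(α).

{ d }

d is a terminal; add {d} and stop.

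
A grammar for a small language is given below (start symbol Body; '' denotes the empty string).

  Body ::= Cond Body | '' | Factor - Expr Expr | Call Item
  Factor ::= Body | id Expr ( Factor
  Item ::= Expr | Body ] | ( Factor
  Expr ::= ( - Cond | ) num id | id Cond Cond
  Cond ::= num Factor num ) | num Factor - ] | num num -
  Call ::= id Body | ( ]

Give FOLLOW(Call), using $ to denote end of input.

{ (, ), -, ], id, num }

In Body ::= Call Item: add FIRST(Item) = { (, ), -, ], id, num }.
Union: FOLLOW(Call) = { (, ), -, ], id, num }.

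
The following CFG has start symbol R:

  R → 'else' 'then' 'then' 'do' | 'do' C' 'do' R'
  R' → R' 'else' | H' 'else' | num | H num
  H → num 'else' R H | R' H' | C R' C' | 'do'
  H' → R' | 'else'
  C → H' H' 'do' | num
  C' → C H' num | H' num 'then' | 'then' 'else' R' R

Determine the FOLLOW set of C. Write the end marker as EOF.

In H → C R' C': add FIRST(R' C') = { 'do', 'else', num }.
In C' → C H' num: add FIRST(H' num) = { 'do', 'else', num }.
Union: FOLLOW(C) = { 'do', 'else', num }.

{ 'do', 'else', num }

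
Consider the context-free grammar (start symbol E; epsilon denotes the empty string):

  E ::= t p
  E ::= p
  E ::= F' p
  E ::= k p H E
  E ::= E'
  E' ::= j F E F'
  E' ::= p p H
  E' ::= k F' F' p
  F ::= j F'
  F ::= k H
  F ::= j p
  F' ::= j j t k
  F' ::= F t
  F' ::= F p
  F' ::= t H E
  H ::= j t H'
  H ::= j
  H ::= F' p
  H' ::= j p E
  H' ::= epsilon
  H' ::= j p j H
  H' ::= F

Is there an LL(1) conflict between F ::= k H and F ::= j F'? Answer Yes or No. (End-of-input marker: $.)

No

FIRST(k H) = { k } and FIRST(j F') = { j }.
The FIRST sets are disjoint and neither alternative is nullable — no conflict.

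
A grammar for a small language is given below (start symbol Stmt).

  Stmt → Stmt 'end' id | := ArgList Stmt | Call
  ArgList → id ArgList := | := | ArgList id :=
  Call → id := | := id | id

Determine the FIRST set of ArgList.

ArgList → id ArgList := contributes {id}.
ArgList → := contributes {:=}.
From ArgList → ArgList id :=: add FIRST(ArgList) = { :=, id }.
Union: FIRST(ArgList) = { :=, id }.

{ :=, id }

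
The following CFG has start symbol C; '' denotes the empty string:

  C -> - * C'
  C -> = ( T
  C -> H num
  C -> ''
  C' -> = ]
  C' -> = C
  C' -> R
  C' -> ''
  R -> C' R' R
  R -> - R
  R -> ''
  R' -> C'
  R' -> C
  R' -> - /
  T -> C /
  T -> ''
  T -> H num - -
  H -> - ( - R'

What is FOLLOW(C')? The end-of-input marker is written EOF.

{ EOF, -, /, =, num }

In C -> - * C': C' is at the end, add FOLLOW(C) = { EOF, -, /, =, num }.
In R -> C' R' R: add FIRST(R' R)\{''} = { -, = }.
  Since R' R is nullable, also add FOLLOW(R) = { EOF, -, /, =, num }.
In R' -> C': C' is at the end, add FOLLOW(R') = { EOF, -, /, =, num }.
Union: FOLLOW(C') = { EOF, -, /, =, num }.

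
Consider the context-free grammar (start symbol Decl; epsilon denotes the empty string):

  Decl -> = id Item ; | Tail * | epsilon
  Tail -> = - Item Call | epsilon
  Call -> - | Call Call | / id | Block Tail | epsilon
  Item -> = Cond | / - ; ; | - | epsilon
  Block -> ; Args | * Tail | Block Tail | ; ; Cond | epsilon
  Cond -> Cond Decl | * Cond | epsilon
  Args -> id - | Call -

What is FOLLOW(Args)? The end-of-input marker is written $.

{ *, -, /, ;, = }

In Block -> ; Args: Args is at the end, add FOLLOW(Block) = { *, -, /, ;, = }.
Union: FOLLOW(Args) = { *, -, /, ;, = }.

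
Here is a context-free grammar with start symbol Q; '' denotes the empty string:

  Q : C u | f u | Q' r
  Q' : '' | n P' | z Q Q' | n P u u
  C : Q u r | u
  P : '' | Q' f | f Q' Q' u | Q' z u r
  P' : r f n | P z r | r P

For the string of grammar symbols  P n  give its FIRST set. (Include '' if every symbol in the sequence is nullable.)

{ f, n, z }

Add FIRST(P)\{''} = { f, n, z }; P is nullable, continue.
n is a terminal; add {n} and stop.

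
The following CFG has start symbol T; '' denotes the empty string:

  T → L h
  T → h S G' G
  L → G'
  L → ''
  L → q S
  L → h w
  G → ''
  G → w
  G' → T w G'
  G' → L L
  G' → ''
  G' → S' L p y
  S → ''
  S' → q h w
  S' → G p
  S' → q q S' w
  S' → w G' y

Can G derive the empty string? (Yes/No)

G has an ''-production, so G ⇒ ''.

Yes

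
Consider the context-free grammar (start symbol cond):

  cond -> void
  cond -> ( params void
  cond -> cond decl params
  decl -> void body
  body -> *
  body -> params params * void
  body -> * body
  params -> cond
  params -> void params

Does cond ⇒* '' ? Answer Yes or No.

No

No nonterminal in this grammar is nullable.
No production of cond has an RHS whose symbols are all nullable, so cond is not nullable.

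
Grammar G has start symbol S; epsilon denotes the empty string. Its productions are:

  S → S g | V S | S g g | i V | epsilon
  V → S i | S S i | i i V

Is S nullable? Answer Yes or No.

S has an epsilon-production, so S ⇒ epsilon.

Yes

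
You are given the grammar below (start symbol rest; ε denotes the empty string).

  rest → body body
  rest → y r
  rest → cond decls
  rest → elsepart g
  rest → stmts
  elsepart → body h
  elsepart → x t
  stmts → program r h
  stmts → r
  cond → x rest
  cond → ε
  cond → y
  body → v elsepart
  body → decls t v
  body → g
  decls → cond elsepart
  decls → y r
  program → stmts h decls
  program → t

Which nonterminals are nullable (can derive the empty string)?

{ cond }

Directly nullable (have an ε-production): cond.
No other nonterminal has a production whose RHS symbols are all nullable.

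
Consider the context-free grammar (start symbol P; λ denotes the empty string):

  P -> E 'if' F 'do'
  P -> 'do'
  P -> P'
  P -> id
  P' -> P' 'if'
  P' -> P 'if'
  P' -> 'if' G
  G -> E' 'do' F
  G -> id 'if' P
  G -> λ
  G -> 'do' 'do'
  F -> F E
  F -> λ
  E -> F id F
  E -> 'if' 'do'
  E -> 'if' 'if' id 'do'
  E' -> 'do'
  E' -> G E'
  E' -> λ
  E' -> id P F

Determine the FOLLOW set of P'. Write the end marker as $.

In P -> P': P' is at the end, add FOLLOW(P) = { $, 'do', 'if', id }.
In P' -> P' 'if': add FIRST('if') = { 'if' }.
Union: FOLLOW(P') = { $, 'do', 'if', id }.

{ $, 'do', 'if', id }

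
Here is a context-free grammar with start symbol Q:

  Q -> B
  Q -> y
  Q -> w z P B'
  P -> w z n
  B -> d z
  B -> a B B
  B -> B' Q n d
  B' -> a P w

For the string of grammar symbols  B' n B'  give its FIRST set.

Add FIRST(B') = { a }; B' is not nullable, stop.

{ a }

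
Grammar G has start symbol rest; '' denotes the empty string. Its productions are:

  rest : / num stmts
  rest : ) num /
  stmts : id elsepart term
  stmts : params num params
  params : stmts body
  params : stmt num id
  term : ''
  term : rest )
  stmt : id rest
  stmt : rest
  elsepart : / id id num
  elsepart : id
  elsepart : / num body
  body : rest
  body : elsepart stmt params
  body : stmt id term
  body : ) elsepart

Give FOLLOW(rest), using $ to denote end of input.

rest is the start symbol, so $ ∈ FOLLOW(rest).
In term : rest ): add FIRST()) = { ) }.
In stmt : id rest: rest is at the end, add FOLLOW(stmt) = { ), /, id, num }.
In stmt : rest: rest is at the end, add FOLLOW(stmt) = { ), /, id, num }.
In body : rest: rest is at the end, add FOLLOW(body) = { $, ), /, id, num }.
Union: FOLLOW(rest) = { $, ), /, id, num }.

{ $, ), /, id, num }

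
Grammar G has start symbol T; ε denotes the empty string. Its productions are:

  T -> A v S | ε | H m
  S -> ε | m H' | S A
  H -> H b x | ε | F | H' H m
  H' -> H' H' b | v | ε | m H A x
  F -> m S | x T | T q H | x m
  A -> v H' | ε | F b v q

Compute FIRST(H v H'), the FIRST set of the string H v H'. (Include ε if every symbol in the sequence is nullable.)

Add FIRST(H)\{ε} = { b, m, q, v, x }; H is nullable, continue.
v is a terminal; add {v} and stop.

{ b, m, q, v, x }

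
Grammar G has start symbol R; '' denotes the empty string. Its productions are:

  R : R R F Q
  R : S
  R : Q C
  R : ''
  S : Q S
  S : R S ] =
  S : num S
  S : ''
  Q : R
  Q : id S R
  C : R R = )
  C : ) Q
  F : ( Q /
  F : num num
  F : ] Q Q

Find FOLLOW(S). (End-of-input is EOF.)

In R : S: S is at the end, add FOLLOW(R) = { EOF, (, ), /, =, ], id, num }.
In S : Q S: S is at the end, add FOLLOW(S) = { EOF, (, ), /, =, ], id, num }.
In S : R S ] =: add FIRST(] =) = { ] }.
In S : num S: S is at the end, add FOLLOW(S) = { EOF, (, ), /, =, ], id, num }.
In Q : id S R: add FIRST(R)\{''} = { (, ), =, ], id, num }.
  Since R is nullable, also add FOLLOW(Q) = { EOF, (, ), /, =, ], id, num }.
Union: FOLLOW(S) = { EOF, (, ), /, =, ], id, num }.

{ EOF, (, ), /, =, ], id, num }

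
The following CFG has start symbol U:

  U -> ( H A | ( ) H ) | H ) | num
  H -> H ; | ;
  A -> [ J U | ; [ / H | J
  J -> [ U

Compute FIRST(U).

{ (, ;, num }

U -> ( H A contributes {(}.
U -> ( ) H ) contributes {(}.
From U -> H ): add FIRST(H) = { ; }.
U -> num contributes {num}.
Union: FIRST(U) = { (, ;, num }.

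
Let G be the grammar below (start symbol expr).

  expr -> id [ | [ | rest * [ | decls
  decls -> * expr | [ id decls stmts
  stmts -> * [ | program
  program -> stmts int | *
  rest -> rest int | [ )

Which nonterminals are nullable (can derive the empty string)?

{ } (none)

No nonterminal has an empty production or an RHS whose symbols are all nullable.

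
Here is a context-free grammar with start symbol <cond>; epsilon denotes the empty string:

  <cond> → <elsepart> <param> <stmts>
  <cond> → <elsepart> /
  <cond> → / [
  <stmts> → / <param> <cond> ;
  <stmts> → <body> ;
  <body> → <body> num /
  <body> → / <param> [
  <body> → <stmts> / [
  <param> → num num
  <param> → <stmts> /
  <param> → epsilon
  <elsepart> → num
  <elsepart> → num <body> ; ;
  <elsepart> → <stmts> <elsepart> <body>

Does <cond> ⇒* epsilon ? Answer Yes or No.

No

Nullable nonterminals: <param>.
No production of <cond> has an RHS whose symbols are all nullable, so <cond> is not nullable.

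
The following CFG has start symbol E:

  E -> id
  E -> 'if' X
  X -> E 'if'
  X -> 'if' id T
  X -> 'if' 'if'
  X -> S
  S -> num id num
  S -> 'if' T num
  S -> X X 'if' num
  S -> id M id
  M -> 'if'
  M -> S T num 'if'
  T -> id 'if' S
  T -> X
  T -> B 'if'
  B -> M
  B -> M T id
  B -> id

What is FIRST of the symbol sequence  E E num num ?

{ 'if', id }

Add FIRST(E) = { 'if', id }; E is not nullable, stop.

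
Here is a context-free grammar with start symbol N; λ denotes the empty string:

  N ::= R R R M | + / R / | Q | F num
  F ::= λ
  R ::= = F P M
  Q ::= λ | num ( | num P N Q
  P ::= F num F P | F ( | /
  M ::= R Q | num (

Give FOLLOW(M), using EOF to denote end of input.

In N ::= R R R M: M is at the end, add FOLLOW(N) = { EOF, /, =, num }.
In R ::= = F P M: M is at the end, add FOLLOW(R) = { EOF, /, =, num }.
Union: FOLLOW(M) = { EOF, /, =, num }.

{ EOF, /, =, num }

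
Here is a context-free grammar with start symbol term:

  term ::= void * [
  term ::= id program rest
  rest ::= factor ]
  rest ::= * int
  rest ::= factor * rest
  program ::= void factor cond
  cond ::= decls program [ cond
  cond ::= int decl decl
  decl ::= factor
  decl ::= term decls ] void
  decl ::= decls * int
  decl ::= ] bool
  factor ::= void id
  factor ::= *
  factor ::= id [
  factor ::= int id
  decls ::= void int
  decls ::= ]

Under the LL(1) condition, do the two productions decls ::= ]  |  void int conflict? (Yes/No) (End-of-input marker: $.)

No

FIRST(]) = { ] } and FIRST(void int) = { void }.
The FIRST sets are disjoint and neither alternative is nullable — no conflict.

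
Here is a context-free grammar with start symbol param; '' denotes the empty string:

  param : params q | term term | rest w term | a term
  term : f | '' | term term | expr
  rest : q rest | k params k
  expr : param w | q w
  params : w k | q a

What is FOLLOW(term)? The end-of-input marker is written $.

In param : term term: add FIRST(term)\{''} = { a, f, k, q, w }.
  Since term is nullable, also add FOLLOW(param) = { $, w }.
In param : term term: term is at the end, add FOLLOW(param) = { $, w }.
In param : rest w term: term is at the end, add FOLLOW(param) = { $, w }.
In param : a term: term is at the end, add FOLLOW(param) = { $, w }.
In term : term term: add FIRST(term)\{''} = { a, f, k, q, w }.
  Since term is nullable, also add FOLLOW(term) = { $, a, f, k, q, w }.
In term : term term: term is at the end, add FOLLOW(term) = { $, a, f, k, q, w }.
Union: FOLLOW(term) = { $, a, f, k, q, w }.

{ $, a, f, k, q, w }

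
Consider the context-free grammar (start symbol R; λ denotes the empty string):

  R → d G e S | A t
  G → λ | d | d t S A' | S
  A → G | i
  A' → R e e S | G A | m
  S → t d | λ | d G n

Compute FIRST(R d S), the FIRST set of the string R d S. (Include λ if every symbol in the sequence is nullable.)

Add FIRST(R) = { d, i, t }; R is not nullable, stop.

{ d, i, t }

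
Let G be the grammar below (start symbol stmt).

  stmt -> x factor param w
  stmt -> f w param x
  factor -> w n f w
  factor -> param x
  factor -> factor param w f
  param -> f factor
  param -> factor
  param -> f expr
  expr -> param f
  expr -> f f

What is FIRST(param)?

{ f, w }

param -> f factor contributes {f}.
From param -> factor: add FIRST(factor) = { f, w }.
param -> f expr contributes {f}.
Union: FIRST(param) = { f, w }.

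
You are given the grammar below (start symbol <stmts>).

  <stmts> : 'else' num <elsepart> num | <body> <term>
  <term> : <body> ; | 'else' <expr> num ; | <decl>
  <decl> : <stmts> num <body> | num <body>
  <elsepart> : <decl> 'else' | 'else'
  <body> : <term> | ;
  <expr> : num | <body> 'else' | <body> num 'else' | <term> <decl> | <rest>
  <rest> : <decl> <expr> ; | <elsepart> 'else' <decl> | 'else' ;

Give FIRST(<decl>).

From <decl> : <stmts> num <body>: add FIRST(<stmts>) = { 'else', ;, num }.
<decl> : num <body> contributes {num}.
Union: FIRST(<decl>) = { 'else', ;, num }.

{ 'else', ;, num }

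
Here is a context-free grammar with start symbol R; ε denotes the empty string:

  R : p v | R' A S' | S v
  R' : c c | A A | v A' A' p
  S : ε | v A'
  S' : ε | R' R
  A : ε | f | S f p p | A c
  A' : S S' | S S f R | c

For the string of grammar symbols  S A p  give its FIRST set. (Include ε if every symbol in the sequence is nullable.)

Add FIRST(S)\{ε} = { v }; S is nullable, continue.
Add FIRST(A)\{ε} = { c, f, v }; A is nullable, continue.
p is a terminal; add {p} and stop.

{ c, f, p, v }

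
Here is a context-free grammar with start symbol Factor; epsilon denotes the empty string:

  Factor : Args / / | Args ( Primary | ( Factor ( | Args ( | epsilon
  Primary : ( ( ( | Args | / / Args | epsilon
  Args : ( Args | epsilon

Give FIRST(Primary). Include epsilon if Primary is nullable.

Primary : ( ( ( contributes {(}.
From Primary : Args: add FIRST(Args) = { (, epsilon } (including epsilon since Args is nullable).
Primary : / / Args contributes {/}.
Primary : epsilon contributes epsilon.
Union: FIRST(Primary) = { (, /, epsilon }.

{ (, /, epsilon }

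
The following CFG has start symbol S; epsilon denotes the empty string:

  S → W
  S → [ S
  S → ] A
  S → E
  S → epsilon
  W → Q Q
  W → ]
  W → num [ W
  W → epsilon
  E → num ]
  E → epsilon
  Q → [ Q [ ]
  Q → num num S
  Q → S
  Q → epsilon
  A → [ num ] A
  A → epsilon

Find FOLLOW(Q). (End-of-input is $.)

{ $, [, ], num }

In W → Q Q: add FIRST(Q)\{epsilon} = { [, ], num }.
  Since Q is nullable, also add FOLLOW(W) = { $, [, ], num }.
In W → Q Q: Q is at the end, add FOLLOW(W) = { $, [, ], num }.
In Q → [ Q [ ]: add FIRST([ ]) = { [ }.
Union: FOLLOW(Q) = { $, [, ], num }.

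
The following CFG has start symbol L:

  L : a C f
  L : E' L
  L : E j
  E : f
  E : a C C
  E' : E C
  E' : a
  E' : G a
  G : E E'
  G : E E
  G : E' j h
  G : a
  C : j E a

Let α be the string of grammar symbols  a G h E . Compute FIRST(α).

{ a }

a is a terminal; add {a} and stop.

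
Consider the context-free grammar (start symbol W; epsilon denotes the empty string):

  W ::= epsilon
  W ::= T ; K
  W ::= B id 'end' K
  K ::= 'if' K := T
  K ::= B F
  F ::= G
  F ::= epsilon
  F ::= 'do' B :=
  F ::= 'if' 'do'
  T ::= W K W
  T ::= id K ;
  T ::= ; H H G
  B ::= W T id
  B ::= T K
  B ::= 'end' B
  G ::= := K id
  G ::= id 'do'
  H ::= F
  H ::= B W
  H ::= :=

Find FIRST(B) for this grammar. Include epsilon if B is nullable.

{ 'end', 'if', ;, id }

From B ::= W T id: W nullable, take FIRST(W) ∪ FIRST(T) = { 'end', 'if', ;, id }.
From B ::= T K: add FIRST(T) = { 'end', 'if', ;, id }.
B ::= 'end' B contributes {'end'}.
Union: FIRST(B) = { 'end', 'if', ;, id }.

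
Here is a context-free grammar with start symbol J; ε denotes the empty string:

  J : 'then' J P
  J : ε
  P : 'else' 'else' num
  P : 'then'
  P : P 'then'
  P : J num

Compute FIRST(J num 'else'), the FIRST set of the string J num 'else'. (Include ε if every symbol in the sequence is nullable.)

Add FIRST(J)\{ε} = { 'then' }; J is nullable, continue.
num is a terminal; add {num} and stop.

{ 'then', num }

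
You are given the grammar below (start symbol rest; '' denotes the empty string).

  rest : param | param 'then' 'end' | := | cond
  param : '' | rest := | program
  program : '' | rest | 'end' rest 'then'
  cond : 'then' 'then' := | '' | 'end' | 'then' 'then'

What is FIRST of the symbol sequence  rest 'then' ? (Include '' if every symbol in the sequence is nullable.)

Add FIRST(rest)\{''} = { 'end', 'then', := }; rest is nullable, continue.
'then' is a terminal; add {'then'} and stop.

{ 'end', 'then', := }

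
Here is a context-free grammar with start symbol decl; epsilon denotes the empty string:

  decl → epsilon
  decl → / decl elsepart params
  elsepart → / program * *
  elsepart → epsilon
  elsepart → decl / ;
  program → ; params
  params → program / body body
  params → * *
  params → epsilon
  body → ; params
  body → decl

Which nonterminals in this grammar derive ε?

{ body, decl, elsepart, params }

Directly nullable (have an epsilon-production): decl, elsepart, params.
body → decl with every symbol nullable, so body is nullable.
No other nonterminal has a production whose RHS symbols are all nullable.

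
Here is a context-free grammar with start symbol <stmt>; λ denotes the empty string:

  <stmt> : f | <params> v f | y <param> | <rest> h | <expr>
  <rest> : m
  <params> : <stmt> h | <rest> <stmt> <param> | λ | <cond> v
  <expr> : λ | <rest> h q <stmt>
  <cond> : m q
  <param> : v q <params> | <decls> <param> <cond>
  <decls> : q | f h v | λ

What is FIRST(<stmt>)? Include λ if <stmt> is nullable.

{ f, h, m, v, y, λ }

<stmt> : f contributes {f}.
From <stmt> : <params> v f: <params> nullable, take FIRST(<params>) ∪ {v} = { f, h, m, v, y }.
<stmt> : y <param> contributes {y}.
From <stmt> : <rest> h: add FIRST(<rest>) = { m }.
From <stmt> : <expr>: add FIRST(<expr>) = { m, λ } (including λ since <expr> is nullable).
Union: FIRST(<stmt>) = { f, h, m, v, y, λ }.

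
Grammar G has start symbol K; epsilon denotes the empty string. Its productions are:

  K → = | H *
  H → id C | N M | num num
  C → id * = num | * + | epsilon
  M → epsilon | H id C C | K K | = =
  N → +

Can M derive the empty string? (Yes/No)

Yes

M has an epsilon-production, so M ⇒ epsilon.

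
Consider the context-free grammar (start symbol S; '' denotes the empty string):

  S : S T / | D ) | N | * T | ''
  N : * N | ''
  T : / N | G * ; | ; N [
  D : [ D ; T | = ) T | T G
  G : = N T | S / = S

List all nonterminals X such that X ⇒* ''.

{ N, S }

Directly nullable (have an ''-production): S, N.
No other nonterminal has a production whose RHS symbols are all nullable.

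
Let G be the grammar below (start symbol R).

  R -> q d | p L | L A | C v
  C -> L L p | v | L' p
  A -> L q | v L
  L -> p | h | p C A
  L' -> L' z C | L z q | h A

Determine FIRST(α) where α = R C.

{ h, p, q, v }

Add FIRST(R) = { h, p, q, v }; R is not nullable, stop.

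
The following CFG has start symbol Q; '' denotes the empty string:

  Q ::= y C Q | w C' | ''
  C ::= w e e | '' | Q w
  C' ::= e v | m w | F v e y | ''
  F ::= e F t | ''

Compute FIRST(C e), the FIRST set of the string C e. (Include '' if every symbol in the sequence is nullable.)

{ e, w, y }

Add FIRST(C)\{''} = { w, y }; C is nullable, continue.
e is a terminal; add {e} and stop.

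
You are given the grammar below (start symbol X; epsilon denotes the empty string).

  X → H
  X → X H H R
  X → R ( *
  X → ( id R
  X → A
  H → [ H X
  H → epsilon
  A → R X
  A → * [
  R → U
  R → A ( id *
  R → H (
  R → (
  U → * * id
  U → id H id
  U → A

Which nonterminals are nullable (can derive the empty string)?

Directly nullable (have an epsilon-production): H.
X → H with every symbol nullable, so X is nullable.
No other nonterminal has a production whose RHS symbols are all nullable.

{ H, X }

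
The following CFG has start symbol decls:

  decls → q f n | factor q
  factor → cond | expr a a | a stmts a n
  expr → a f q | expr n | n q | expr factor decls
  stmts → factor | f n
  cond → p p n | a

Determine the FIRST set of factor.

{ a, n, p }

From factor → cond: add FIRST(cond) = { a, p }.
From factor → expr a a: add FIRST(expr) = { a, n }.
factor → a stmts a n contributes {a}.
Union: FIRST(factor) = { a, n, p }.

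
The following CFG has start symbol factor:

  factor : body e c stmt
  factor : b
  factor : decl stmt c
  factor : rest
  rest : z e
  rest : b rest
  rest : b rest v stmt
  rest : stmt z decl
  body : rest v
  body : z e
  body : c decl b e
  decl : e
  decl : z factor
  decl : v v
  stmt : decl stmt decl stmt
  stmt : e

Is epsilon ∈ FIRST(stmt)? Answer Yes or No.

No nonterminal in this grammar is nullable.
No production of stmt has an RHS whose symbols are all nullable, so stmt is not nullable.

No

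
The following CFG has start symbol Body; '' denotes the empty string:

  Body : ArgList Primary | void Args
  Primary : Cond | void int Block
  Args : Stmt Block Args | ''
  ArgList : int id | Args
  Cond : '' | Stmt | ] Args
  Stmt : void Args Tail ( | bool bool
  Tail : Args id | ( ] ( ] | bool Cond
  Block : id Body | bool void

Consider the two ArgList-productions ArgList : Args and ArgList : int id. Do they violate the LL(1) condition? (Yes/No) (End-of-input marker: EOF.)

FIRST(Args) = { bool, void, '' } and FIRST(int id) = { int }.
The first is nullable but FOLLOW(ArgList) = { EOF, (, ], bool, id, void } is disjoint from FIRST of the second.

No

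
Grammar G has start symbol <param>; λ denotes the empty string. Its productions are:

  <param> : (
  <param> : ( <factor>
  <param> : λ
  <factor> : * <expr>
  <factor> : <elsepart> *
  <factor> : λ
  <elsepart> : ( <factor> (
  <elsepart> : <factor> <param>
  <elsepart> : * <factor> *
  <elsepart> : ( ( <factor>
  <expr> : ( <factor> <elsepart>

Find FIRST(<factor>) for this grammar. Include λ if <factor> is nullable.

{ (, *, λ }

<factor> : * <expr> contributes {*}.
From <factor> : <elsepart> *: <elsepart> nullable, take FIRST(<elsepart>) ∪ {*} = { (, * }.
<factor> : λ contributes λ.
Union: FIRST(<factor>) = { (, *, λ }.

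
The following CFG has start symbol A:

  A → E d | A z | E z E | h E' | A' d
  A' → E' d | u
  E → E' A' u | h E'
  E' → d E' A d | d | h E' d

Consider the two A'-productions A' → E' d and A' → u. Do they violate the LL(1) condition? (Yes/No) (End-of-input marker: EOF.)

No

FIRST(E' d) = { d, h } and FIRST(u) = { u }.
The FIRST sets are disjoint and neither alternative is nullable — no conflict.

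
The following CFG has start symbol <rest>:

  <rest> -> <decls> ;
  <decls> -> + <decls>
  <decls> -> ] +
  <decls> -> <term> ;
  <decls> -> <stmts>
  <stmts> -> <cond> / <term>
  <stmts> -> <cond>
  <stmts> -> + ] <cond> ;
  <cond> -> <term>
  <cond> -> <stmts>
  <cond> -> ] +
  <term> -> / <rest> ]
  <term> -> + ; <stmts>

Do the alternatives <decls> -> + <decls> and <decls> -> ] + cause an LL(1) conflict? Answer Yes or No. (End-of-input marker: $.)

FIRST(+ <decls>) = { + } and FIRST(] +) = { ] }.
The FIRST sets are disjoint and neither alternative is nullable — no conflict.

No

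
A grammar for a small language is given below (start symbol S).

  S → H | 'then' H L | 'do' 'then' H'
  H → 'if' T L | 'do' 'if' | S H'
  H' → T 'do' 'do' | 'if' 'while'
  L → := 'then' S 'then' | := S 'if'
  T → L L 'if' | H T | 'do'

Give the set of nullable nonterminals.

{ } (none)

No nonterminal has an empty production or an RHS whose symbols are all nullable.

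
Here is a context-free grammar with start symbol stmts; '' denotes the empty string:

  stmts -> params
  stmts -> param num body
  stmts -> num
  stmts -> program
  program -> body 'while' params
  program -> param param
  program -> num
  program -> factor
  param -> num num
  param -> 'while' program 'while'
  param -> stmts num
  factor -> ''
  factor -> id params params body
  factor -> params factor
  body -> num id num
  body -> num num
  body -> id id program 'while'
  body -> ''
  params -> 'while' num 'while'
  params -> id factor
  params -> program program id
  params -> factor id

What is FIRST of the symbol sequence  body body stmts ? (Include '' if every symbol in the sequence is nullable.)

Add FIRST(body)\{''} = { id, num }; body is nullable, continue.
Add FIRST(body)\{''} = { id, num }; body is nullable, continue.
Add FIRST(stmts)\{''} = { 'while', id, num }; stmts is nullable, continue.
Every symbol is nullable, so include ''.

{ 'while', id, num, '' }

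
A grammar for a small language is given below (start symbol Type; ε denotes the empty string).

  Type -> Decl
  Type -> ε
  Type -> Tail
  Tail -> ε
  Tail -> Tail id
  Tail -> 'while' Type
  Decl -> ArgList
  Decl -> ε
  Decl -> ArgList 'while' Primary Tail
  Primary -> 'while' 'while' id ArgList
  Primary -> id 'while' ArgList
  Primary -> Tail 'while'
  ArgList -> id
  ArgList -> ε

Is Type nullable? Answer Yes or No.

Type has an ε-production, so Type ⇒ ε.

Yes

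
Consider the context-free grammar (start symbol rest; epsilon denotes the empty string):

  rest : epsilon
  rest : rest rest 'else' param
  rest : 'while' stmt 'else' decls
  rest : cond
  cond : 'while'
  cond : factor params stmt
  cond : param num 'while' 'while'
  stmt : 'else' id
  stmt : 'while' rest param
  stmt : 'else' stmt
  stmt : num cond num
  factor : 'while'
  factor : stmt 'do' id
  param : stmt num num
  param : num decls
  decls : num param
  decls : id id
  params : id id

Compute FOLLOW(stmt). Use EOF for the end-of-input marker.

{ EOF, 'do', 'else', 'while', num }

In rest : 'while' stmt 'else' decls: add FIRST('else' decls) = { 'else' }.
In cond : factor params stmt: stmt is at the end, add FOLLOW(cond) = { EOF, 'else', 'while', num }.
In stmt : 'else' stmt: stmt is at the end, add FOLLOW(stmt) = { EOF, 'do', 'else', 'while', num }.
In factor : stmt 'do' id: add FIRST('do' id) = { 'do' }.
In param : stmt num num: add FIRST(num num) = { num }.
Union: FOLLOW(stmt) = { EOF, 'do', 'else', 'while', num }.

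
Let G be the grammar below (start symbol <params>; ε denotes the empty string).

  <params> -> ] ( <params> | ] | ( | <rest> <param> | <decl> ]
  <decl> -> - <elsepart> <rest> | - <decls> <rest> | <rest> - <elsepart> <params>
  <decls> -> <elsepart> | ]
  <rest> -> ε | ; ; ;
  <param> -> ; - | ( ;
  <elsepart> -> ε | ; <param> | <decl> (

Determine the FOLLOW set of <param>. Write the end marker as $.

{ $, (, -, ;, ] }

In <params> -> <rest> <param>: <param> is at the end, add FOLLOW(<params>) = { $, (, ] }.
In <elsepart> -> ; <param>: <param> is at the end, add FOLLOW(<elsepart>) = { (, -, ;, ] }.
Union: FOLLOW(<param>) = { $, (, -, ;, ] }.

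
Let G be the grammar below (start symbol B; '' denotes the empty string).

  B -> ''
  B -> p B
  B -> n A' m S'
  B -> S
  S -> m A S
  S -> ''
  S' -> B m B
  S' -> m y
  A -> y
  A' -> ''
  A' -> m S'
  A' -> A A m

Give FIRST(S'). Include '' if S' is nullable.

{ m, n, p }

From S' -> B m B: B nullable, take FIRST(B) ∪ {m} = { m, n, p }.
S' -> m y contributes {m}.
Union: FIRST(S') = { m, n, p }.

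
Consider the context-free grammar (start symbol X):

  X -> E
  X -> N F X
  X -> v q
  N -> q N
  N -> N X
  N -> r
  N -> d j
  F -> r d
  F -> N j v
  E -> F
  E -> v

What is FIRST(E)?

From E -> F: add FIRST(F) = { d, q, r }.
E -> v contributes {v}.
Union: FIRST(E) = { d, q, r, v }.

{ d, q, r, v }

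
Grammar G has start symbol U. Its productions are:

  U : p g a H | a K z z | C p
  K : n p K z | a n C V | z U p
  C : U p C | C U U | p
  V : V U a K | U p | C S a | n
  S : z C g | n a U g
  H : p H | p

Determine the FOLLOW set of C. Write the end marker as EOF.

In U : C p: add FIRST(p) = { p }.
In K : a n C V: add FIRST(V) = { a, n, p }.
In C : U p C: C is at the end, add FOLLOW(C) = { a, g, n, p, z }.
In C : C U U: add FIRST(U U) = { a, p }.
In V : C S a: add FIRST(S a) = { n, z }.
In S : z C g: add FIRST(g) = { g }.
Union: FOLLOW(C) = { a, g, n, p, z }.

{ a, g, n, p, z }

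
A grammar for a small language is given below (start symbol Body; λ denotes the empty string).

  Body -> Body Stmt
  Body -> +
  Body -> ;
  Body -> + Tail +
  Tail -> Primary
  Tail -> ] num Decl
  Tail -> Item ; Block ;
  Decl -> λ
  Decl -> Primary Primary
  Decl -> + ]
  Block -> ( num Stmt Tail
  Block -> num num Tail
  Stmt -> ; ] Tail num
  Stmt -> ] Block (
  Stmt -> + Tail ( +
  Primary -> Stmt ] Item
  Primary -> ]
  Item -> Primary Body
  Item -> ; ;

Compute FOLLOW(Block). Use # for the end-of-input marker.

{ (, ; }

In Tail -> Item ; Block ;: add FIRST(;) = { ; }.
In Stmt -> ] Block (: add FIRST(() = { ( }.
Union: FOLLOW(Block) = { (, ; }.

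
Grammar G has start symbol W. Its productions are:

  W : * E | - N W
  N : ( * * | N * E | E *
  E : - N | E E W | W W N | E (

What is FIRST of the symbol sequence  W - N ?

{ *, - }

Add FIRST(W) = { *, - }; W is not nullable, stop.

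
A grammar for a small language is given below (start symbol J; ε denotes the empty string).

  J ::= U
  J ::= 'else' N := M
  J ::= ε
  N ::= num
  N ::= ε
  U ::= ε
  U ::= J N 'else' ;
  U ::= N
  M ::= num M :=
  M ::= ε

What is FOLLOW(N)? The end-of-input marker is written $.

In J ::= 'else' N := M: add FIRST(:= M) = { := }.
In U ::= J N 'else' ;: add FIRST('else' ;) = { 'else' }.
In U ::= N: N is at the end, add FOLLOW(U) = { $, 'else', num }.
Union: FOLLOW(N) = { $, 'else', :=, num }.

{ $, 'else', :=, num }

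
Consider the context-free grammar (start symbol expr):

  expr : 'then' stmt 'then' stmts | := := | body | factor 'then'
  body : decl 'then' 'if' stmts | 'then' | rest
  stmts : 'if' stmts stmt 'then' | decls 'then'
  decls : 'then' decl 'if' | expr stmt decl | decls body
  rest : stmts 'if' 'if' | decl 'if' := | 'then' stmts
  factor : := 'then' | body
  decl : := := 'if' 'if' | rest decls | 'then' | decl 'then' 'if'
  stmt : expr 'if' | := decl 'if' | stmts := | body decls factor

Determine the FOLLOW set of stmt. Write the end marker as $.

{ 'if', 'then', := }

In expr : 'then' stmt 'then' stmts: add FIRST('then' stmts) = { 'then' }.
In stmts : 'if' stmts stmt 'then': add FIRST('then') = { 'then' }.
In decls : expr stmt decl: add FIRST(decl) = { 'if', 'then', := }.
Union: FOLLOW(stmt) = { 'if', 'then', := }.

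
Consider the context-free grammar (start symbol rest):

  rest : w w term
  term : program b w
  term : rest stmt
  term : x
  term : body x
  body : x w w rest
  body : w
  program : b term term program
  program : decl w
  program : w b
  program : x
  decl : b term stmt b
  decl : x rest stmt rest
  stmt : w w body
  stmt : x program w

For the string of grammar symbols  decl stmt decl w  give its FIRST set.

{ b, x }

Add FIRST(decl) = { b, x }; decl is not nullable, stop.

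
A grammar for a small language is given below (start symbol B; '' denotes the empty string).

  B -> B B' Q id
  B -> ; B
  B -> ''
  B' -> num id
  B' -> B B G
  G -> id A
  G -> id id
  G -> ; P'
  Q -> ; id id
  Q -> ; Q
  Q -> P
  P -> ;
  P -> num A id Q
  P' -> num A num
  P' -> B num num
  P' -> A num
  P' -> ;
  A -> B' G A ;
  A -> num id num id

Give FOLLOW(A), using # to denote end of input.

In G -> id A: A is at the end, add FOLLOW(G) = { ;, id, num }.
In P -> num A id Q: add FIRST(id Q) = { id }.
In P' -> num A num: add FIRST(num) = { num }.
In P' -> A num: add FIRST(num) = { num }.
In A -> B' G A ;: add FIRST(;) = { ; }.
Union: FOLLOW(A) = { ;, id, num }.

{ ;, id, num }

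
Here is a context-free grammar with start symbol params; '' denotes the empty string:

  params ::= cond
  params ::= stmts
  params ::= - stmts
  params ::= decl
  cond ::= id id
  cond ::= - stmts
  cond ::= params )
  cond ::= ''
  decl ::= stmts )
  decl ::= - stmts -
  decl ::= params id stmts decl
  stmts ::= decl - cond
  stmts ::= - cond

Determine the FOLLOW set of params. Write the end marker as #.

params is the start symbol, so # ∈ FOLLOW(params).
In cond ::= params ): add FIRST()) = { ) }.
In decl ::= params id stmts decl: add FIRST(id stmts decl) = { id }.
Union: FOLLOW(params) = { #, ), id }.

{ #, ), id }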